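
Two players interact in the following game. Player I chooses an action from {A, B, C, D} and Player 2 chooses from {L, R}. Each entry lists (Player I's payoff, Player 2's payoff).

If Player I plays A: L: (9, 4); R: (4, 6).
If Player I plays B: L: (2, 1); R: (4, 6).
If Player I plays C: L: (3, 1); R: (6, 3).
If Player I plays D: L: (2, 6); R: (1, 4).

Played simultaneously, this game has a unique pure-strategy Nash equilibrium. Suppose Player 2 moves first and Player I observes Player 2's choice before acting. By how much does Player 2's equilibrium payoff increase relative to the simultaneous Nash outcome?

Solve by backward induction (Player 2 leads).
- L → Player I plays A (best of 9, 2, 3, 2); Player 2 gets 4.
- R → Player I plays C (best of 4, 4, 6, 1); Player 2 gets 3.
Among 4, 3, the best is 4 at L. Subgame-perfect outcome: (A, L) with payoffs (9, 4).
For the simultaneous game, intersect best replies.
Player I's best replies: L→A; R→C.
Player 2's best replies: A→R; B→R; C→R; D→L.
The unique mutual best reply is (C, R), giving (6, 3).
Player 2's commitment gain: 4 − 3 = 1.

1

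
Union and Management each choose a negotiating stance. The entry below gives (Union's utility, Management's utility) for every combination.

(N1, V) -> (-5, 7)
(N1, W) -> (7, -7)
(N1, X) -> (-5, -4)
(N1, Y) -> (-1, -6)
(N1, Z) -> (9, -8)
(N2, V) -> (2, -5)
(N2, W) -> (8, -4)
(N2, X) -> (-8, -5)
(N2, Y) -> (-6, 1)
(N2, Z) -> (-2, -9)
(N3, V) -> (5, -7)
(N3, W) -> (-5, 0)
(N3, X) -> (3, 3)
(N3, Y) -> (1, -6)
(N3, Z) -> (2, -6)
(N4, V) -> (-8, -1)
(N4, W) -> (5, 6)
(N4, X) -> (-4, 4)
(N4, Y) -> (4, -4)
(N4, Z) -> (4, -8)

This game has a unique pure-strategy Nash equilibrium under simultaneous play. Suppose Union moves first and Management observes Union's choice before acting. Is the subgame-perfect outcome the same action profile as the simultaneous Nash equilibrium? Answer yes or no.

Work backward from Management's decision.
- N1 → Management plays V (best of 7, -7, -4, -6, -8); Union gets -5.
- N2 → Management plays Y (best of -5, -4, -5, 1, -9); Union gets -6.
- N3 → Management plays X (best of -7, 0, 3, -6, -6); Union gets 3.
- N4 → Management plays W (best of -1, 6, 4, -4, -8); Union gets 5.
Among -5, -6, 3, 5, the best is 5 at N4. Subgame-perfect outcome: (N4, W) with payoffs (5, 6).
For the simultaneous game, intersect best replies.
Union's best replies: V→N3; W→N2; X→N3; Y→N4; Z→N1.
Management's best replies: N1→V; N2→Y; N3→X; N4→W.
The unique mutual best reply is (N3, X), giving (3, 3).
Sequential outcome (N4, W) differs from the Nash profile (N3, X).

no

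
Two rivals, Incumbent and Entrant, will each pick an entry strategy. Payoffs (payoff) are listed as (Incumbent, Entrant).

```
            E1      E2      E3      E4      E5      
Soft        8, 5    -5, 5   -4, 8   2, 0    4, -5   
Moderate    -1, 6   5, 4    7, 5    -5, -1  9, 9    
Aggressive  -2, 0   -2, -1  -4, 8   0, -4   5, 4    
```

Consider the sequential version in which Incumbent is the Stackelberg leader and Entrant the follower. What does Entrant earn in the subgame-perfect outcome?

9

Backward induction with Incumbent moving first.
- Soft → Entrant plays E3 (best of 5, 5, 8, 0, -5); Incumbent gets -4.
- Moderate → Entrant plays E5 (best of 6, 4, 5, -1, 9); Incumbent gets 9.
- Aggressive → Entrant plays E3 (best of 0, -1, 8, -4, 4); Incumbent gets -4.
Among -4, 9, -4, the best is 9 at Moderate. Subgame-perfect outcome: (Moderate, E5) with payoffs (9, 9).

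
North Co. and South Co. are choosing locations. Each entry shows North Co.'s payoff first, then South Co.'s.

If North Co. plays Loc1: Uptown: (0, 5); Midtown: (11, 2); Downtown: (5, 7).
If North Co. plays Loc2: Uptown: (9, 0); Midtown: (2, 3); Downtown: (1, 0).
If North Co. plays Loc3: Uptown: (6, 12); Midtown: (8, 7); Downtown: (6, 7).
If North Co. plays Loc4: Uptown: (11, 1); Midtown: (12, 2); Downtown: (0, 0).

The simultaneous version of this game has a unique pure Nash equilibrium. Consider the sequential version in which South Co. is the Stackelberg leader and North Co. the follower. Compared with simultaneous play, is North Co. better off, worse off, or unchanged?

Work backward from North Co.'s decision.
- Uptown: BR = Loc4, leader payoff 1.
- Midtown: BR = Loc4, leader payoff 2.
- Downtown: BR = Loc3, leader payoff 7.
South Co.'s induced payoffs are 1, 2, 7, so South Co. commits to Downtown. Subgame-perfect outcome: (Loc3, Downtown) with payoffs (6, 7).
Now find the simultaneous Nash equilibrium.
North Co.'s best replies: Uptown→Loc4; Midtown→Loc4; Downtown→Loc3.
South Co.'s best replies: Loc1→Downtown; Loc2→Midtown; Loc3→Uptown; Loc4→Midtown.
The unique mutual best reply is (Loc4, Midtown), giving (12, 2).
North Co. earns 6 sequentially versus 12 at the Nash outcome: worse off.

worse off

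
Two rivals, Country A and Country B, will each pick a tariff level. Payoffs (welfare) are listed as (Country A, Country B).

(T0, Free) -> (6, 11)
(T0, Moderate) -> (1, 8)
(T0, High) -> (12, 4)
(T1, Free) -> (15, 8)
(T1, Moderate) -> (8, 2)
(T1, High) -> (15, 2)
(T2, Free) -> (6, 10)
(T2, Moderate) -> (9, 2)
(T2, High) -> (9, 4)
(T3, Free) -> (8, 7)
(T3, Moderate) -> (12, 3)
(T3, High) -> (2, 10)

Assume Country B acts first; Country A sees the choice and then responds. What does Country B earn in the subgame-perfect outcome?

8

Backward induction with Country B moving first.
- Free → Country A plays T1 (best of 6, 15, 6, 8); Country B gets 8.
- Moderate → Country A plays T3 (best of 1, 8, 9, 12); Country B gets 3.
- High → Country A plays T1 (best of 12, 15, 9, 2); Country B gets 2.
Country B's induced payoffs are 8, 3, 2, so Country B commits to Free. Subgame-perfect outcome: (T1, Free) with payoffs (15, 8).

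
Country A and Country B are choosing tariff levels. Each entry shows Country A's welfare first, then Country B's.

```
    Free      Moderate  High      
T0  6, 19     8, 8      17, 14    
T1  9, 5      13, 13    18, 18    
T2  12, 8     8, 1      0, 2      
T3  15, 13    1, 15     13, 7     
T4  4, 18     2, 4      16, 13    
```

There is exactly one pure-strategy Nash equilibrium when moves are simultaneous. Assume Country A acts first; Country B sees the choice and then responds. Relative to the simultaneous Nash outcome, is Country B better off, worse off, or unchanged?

Country B best-responds to each possible Country A move:
- T0 → Country B plays Free (best of 19, 8, 14); Country A gets 6.
- T1 → Country B plays High (best of 5, 13, 18); Country A gets 18.
- T2 → Country B plays Free (best of 8, 1, 2); Country A gets 12.
- T3 → Country B plays Moderate (best of 13, 15, 7); Country A gets 1.
- T4 → Country B plays Free (best of 18, 4, 13); Country A gets 4.
Maximizing over 6, 18, 12, 1, 4, Country A chooses T1. Subgame-perfect outcome: (T1, High) with payoffs (18, 18).
Under simultaneous play:
Country A's best replies: Free→T3; Moderate→T1; High→T1.
Country B's best replies: T0→Free; T1→High; T2→Free; T3→Moderate; T4→Free.
The unique mutual best reply is (T1, High), giving (18, 18).
Country B earns 18 sequentially versus 18 at the Nash outcome: unchanged.

unchanged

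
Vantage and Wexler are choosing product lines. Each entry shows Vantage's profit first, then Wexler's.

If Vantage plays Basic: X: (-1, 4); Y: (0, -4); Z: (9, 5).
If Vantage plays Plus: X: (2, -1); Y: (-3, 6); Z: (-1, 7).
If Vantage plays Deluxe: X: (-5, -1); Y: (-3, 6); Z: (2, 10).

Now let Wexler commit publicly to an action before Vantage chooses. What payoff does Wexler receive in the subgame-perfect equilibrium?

Backward induction with Wexler moving first.
- X: BR = Plus, leader payoff -1.
- Y: BR = Basic, leader payoff -4.
- Z: BR = Basic, leader payoff 5.
Maximizing over -1, -4, 5, Wexler chooses Z. Subgame-perfect outcome: (Basic, Z) with payoffs (9, 5).

5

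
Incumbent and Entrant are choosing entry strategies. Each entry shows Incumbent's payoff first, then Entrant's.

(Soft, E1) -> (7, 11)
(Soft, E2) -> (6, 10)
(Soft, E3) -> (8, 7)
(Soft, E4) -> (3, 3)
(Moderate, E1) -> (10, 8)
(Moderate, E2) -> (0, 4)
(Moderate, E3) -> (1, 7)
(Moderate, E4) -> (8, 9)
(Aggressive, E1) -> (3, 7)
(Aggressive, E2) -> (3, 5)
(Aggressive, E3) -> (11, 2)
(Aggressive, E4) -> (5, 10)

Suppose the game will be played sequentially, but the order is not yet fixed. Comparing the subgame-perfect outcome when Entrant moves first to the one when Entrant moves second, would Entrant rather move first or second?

first

If Incumbent leads: Entrant's best replies are Soft→E1, Moderate→E4, Aggressive→E4; Incumbent's induced payoffs 7, 8, 5; outcome (Moderate, E4), payoffs (8, 9).
If Entrant leads: Incumbent's best replies are E1→Moderate, E2→Soft, E3→Aggressive, E4→Moderate; Entrant's induced payoffs 8, 10, 2, 9; outcome (Soft, E2), payoffs (6, 10).
Entrant gets 10 moving first and 9 moving second, so Entrant prefers to move first.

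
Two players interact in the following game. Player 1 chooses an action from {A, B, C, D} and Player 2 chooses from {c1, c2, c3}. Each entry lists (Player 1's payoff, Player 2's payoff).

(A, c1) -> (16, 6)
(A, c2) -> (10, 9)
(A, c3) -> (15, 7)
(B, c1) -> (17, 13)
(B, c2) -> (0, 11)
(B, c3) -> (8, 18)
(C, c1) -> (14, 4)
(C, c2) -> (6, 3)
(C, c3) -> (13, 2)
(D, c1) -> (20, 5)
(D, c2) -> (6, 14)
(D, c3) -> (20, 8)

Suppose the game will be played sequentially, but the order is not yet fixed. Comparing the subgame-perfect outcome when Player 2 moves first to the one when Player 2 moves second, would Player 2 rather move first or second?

first

If Player 1 leads: Player 2's best replies are A→c2, B→c3, C→c1, D→c2; Player 1's induced payoffs 10, 8, 14, 6; outcome (C, c1), payoffs (14, 4).
If Player 2 leads: Player 1's best replies are c1→D, c2→A, c3→D; Player 2's induced payoffs 5, 9, 8; outcome (A, c2), payoffs (10, 9).
Player 2 gets 9 moving first and 4 moving second, so Player 2 prefers to move first.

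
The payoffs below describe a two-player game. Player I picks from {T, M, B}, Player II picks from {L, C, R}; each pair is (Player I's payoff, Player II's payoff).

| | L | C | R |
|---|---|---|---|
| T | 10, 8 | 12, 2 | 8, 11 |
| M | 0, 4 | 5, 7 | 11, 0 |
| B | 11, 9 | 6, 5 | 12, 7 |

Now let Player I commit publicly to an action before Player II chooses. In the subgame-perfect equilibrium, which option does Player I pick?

Work backward from Player II's decision.
- T: Player II compares 8, 2, 11 and picks R; Player I would get 8.
- M: Player II compares 4, 7, 0 and picks C; Player I would get 5.
- B: Player II compares 9, 5, 7 and picks L; Player I would get 11.
Maximizing over 8, 5, 11, Player I chooses B. Subgame-perfect outcome: (B, L) with payoffs (11, 9).

B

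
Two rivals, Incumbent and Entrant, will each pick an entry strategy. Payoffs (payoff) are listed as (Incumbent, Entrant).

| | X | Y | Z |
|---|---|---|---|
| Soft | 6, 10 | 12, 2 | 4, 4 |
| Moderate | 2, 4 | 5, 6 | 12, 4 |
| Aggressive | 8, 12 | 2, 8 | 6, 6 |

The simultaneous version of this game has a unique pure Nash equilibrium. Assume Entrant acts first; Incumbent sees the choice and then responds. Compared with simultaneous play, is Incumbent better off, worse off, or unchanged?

unchanged

Incumbent best-responds to each possible Entrant move:
- X: Incumbent compares 6, 2, 8 and picks Aggressive; Entrant would get 12.
- Y: Incumbent compares 12, 5, 2 and picks Soft; Entrant would get 2.
- Z: Incumbent compares 4, 12, 6 and picks Moderate; Entrant would get 4.
Among 12, 2, 4, the best is 12 at X. Subgame-perfect outcome: (Aggressive, X) with payoffs (8, 12).
Now find the simultaneous Nash equilibrium.
Incumbent's best replies: X→Aggressive; Y→Soft; Z→Moderate.
Entrant's best replies: Soft→X; Moderate→Y; Aggressive→X.
Only (Aggressive, X) has each player best-responding; Nash payoffs (8, 12).
Incumbent earns 8 sequentially versus 8 at the Nash outcome: unchanged.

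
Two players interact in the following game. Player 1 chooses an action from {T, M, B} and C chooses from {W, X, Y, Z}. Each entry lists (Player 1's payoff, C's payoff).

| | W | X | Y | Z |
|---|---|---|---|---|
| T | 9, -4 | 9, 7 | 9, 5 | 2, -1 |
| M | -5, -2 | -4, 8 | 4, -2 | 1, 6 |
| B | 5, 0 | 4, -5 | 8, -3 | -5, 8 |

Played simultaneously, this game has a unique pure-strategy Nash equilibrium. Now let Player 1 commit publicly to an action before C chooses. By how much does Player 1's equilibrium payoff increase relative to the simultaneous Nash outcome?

0

Backward induction with Player 1 moving first.
- T: BR = X, leader payoff 9.
- M: BR = X, leader payoff -4.
- B: BR = Z, leader payoff -5.
Player 1's induced payoffs are 9, -4, -5, so Player 1 commits to T. Subgame-perfect outcome: (T, X) with payoffs (9, 7).
For the simultaneous game, intersect best replies.
Player 1's best replies: W→T; X→T; Y→T; Z→T.
C's best replies: T→X; M→X; B→Z.
The unique mutual best reply is (T, X), giving (9, 7).
Player 1's commitment gain: 9 − 9 = 0.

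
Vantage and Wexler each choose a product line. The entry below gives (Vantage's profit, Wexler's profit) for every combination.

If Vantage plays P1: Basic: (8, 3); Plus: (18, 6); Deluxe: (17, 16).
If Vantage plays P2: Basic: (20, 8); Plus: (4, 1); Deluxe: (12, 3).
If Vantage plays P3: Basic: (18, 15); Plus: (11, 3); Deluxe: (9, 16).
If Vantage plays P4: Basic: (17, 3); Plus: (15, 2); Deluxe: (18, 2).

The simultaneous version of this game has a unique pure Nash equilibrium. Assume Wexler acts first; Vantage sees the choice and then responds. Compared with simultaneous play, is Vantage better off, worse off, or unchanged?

Solve by backward induction (Wexler leads).
- Basic → Vantage plays P2 (best of 8, 20, 18, 17); Wexler gets 8.
- Plus → Vantage plays P1 (best of 18, 4, 11, 15); Wexler gets 6.
- Deluxe → Vantage plays P4 (best of 17, 12, 9, 18); Wexler gets 2.
Wexler's induced payoffs are 8, 6, 2, so Wexler commits to Basic. Subgame-perfect outcome: (P2, Basic) with payoffs (20, 8).
For the simultaneous game, intersect best replies.
Vantage's best replies: Basic→P2; Plus→P1; Deluxe→P4.
Wexler's best replies: P1→Deluxe; P2→Basic; P3→Deluxe; P4→Basic.
Only (P2, Basic) has each player best-responding; Nash payoffs (20, 8).
Vantage earns 20 sequentially versus 20 at the Nash outcome: unchanged.

unchanged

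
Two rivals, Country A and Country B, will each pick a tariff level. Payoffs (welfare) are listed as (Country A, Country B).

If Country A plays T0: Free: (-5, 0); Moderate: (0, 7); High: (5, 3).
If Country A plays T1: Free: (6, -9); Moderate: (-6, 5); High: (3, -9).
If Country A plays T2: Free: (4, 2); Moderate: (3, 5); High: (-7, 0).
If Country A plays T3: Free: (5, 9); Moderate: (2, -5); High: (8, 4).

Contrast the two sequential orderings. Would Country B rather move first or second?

If Country A leads: Country B's best replies are T0→Moderate, T1→Moderate, T2→Moderate, T3→Free; Country A's induced payoffs 0, -6, 3, 5; outcome (T3, Free), payoffs (5, 9).
If Country B leads: Country A's best replies are Free→T1, Moderate→T2, High→T3; Country B's induced payoffs -9, 5, 4; outcome (T2, Moderate), payoffs (3, 5).
Country B gets 5 moving first and 9 moving second, so Country B prefers to move second.

second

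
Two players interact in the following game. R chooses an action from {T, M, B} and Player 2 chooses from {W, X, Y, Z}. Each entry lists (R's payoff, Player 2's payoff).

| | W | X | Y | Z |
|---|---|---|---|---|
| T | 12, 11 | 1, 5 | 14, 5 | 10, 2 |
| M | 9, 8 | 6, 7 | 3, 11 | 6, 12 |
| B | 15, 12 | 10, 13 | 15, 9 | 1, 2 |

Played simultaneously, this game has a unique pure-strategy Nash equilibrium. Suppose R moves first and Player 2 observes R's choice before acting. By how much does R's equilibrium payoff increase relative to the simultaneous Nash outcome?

Backward induction with R moving first.
- T → Player 2 plays W (best of 11, 5, 5, 2); R gets 12.
- M → Player 2 plays Z (best of 8, 7, 11, 12); R gets 6.
- B → Player 2 plays X (best of 12, 13, 9, 2); R gets 10.
Among 12, 6, 10, the best is 12 at T. Subgame-perfect outcome: (T, W) with payoffs (12, 11).
For the simultaneous game, intersect best replies.
R's best replies: W→B; X→B; Y→B; Z→T.
Player 2's best replies: T→W; M→Z; B→X.
Only (B, X) has each player best-responding; Nash payoffs (10, 13).
R's commitment gain: 12 − 10 = 2.

2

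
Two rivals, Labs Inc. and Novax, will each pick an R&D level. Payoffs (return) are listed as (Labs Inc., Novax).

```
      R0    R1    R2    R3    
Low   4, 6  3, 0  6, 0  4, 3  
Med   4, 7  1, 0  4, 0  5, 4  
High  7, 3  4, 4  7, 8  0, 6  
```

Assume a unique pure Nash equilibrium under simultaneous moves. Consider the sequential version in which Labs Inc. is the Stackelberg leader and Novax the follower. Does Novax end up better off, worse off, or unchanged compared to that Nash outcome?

unchanged

Solve by backward induction (Labs Inc. leads).
- Low: BR = R0, leader payoff 4.
- Med: BR = R0, leader payoff 4.
- High: BR = R2, leader payoff 7.
Maximizing over 4, 4, 7, Labs Inc. chooses High. Subgame-perfect outcome: (High, R2) with payoffs (7, 8).
For the simultaneous game, intersect best replies.
Labs Inc.'s best replies: R0→High; R1→High; R2→High; R3→Med.
Novax's best replies: Low→R0; Med→R0; High→R2.
Only (High, R2) has each player best-responding; Nash payoffs (7, 8).
Novax earns 8 sequentially versus 8 at the Nash outcome: unchanged.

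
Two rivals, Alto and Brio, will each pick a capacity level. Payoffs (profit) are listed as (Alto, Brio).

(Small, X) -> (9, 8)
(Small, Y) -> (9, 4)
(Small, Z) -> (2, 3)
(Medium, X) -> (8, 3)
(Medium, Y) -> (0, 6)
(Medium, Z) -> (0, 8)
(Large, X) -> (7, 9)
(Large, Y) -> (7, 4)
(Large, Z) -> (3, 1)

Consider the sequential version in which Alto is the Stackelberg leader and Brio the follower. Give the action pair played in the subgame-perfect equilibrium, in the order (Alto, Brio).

(Small, X)

Backward induction with Alto moving first.
- Small: BR = X, leader payoff 9.
- Medium: BR = Z, leader payoff 0.
- Large: BR = X, leader payoff 7.
Among 9, 0, 7, the best is 9 at Small. Subgame-perfect outcome: (Small, X) with payoffs (9, 8).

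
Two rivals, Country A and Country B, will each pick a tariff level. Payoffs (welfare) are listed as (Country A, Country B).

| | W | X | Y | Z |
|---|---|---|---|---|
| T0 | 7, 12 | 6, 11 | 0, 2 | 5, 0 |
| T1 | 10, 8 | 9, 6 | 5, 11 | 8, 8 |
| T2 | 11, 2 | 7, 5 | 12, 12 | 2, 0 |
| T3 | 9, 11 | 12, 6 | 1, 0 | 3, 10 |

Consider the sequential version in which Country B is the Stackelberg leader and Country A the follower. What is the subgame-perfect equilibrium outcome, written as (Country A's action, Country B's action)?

Solve by backward induction (Country B leads).
- W → Country A plays T2 (best of 7, 10, 11, 9); Country B gets 2.
- X → Country A plays T3 (best of 6, 9, 7, 12); Country B gets 6.
- Y → Country A plays T2 (best of 0, 5, 12, 1); Country B gets 12.
- Z → Country A plays T1 (best of 5, 8, 2, 3); Country B gets 8.
Maximizing over 2, 6, 12, 8, Country B chooses Y. Subgame-perfect outcome: (T2, Y) with payoffs (12, 12).

(T2, Y)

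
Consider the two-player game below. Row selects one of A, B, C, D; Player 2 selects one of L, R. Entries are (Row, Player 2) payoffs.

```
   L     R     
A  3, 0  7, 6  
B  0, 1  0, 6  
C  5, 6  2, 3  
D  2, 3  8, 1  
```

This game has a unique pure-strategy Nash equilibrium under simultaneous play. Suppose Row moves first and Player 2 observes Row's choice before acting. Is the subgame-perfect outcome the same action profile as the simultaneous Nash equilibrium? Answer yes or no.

Backward induction with Row moving first.
- A: BR = R, leader payoff 7.
- B: BR = R, leader payoff 0.
- C: BR = L, leader payoff 5.
- D: BR = L, leader payoff 2.
Maximizing over 7, 0, 5, 2, Row chooses A. Subgame-perfect outcome: (A, R) with payoffs (7, 6).
Now find the simultaneous Nash equilibrium.
Row's best replies: L→C; R→D.
Player 2's best replies: A→R; B→R; C→L; D→L.
The unique mutual best reply is (C, L), giving (5, 6).
Sequential outcome (A, R) differs from the Nash profile (C, L).

no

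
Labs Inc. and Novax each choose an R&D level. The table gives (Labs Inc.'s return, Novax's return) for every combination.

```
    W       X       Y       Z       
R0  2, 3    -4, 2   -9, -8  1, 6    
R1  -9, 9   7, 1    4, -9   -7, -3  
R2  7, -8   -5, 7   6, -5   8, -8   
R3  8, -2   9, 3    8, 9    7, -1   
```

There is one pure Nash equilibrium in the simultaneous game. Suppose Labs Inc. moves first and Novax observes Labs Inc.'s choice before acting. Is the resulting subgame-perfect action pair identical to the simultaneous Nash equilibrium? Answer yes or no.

Solve by backward induction (Labs Inc. leads).
- R0 → Novax plays Z (best of 3, 2, -8, 6); Labs Inc. gets 1.
- R1 → Novax plays W (best of 9, 1, -9, -3); Labs Inc. gets -9.
- R2 → Novax plays X (best of -8, 7, -5, -8); Labs Inc. gets -5.
- R3 → Novax plays Y (best of -2, 3, 9, -1); Labs Inc. gets 8.
Maximizing over 1, -9, -5, 8, Labs Inc. chooses R3. Subgame-perfect outcome: (R3, Y) with payoffs (8, 9).
For the simultaneous game, intersect best replies.
Labs Inc.'s best replies: W→R3; X→R3; Y→R3; Z→R2.
Novax's best replies: R0→Z; R1→W; R2→X; R3→Y.
Only (R3, Y) has each player best-responding; Nash payoffs (8, 9).
Sequential outcome (R3, Y) coincides with the Nash profile (R3, Y).

yes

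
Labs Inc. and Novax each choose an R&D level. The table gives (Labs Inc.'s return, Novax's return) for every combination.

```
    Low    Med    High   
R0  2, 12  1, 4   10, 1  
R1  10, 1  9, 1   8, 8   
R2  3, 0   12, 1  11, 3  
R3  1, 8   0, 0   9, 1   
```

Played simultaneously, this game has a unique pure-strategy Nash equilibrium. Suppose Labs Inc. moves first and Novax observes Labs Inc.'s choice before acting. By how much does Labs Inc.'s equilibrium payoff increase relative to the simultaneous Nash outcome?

0

Work backward from Novax's decision.
- R0: Novax compares 12, 4, 1 and picks Low; Labs Inc. would get 2.
- R1: Novax compares 1, 1, 8 and picks High; Labs Inc. would get 8.
- R2: Novax compares 0, 1, 3 and picks High; Labs Inc. would get 11.
- R3: Novax compares 8, 0, 1 and picks Low; Labs Inc. would get 1.
Labs Inc.'s induced payoffs are 2, 8, 11, 1, so Labs Inc. commits to R2. Subgame-perfect outcome: (R2, High) with payoffs (11, 3).
Now find the simultaneous Nash equilibrium.
Labs Inc.'s best replies: Low→R1; Med→R2; High→R2.
Novax's best replies: R0→Low; R1→High; R2→High; R3→Low.
The unique mutual best reply is (R2, High), giving (11, 3).
Labs Inc.'s commitment gain: 11 − 11 = 0.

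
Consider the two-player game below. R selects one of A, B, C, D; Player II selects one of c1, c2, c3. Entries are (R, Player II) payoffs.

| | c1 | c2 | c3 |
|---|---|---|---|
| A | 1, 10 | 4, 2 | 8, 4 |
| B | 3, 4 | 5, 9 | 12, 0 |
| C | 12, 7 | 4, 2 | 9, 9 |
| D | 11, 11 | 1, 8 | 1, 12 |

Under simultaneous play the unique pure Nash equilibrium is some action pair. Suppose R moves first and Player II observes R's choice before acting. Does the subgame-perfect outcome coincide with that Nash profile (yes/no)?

Backward induction with R moving first.
- A: Player II compares 10, 2, 4 and picks c1; R would get 1.
- B: Player II compares 4, 9, 0 and picks c2; R would get 5.
- C: Player II compares 7, 2, 9 and picks c3; R would get 9.
- D: Player II compares 11, 8, 12 and picks c3; R would get 1.
R's induced payoffs are 1, 5, 9, 1, so R commits to C. Subgame-perfect outcome: (C, c3) with payoffs (9, 9).
For the simultaneous game, intersect best replies.
R's best replies: c1→C; c2→B; c3→B.
Player II's best replies: A→c1; B→c2; C→c3; D→c3.
The unique mutual best reply is (B, c2), giving (5, 9).
Sequential outcome (C, c3) differs from the Nash profile (B, c2).

no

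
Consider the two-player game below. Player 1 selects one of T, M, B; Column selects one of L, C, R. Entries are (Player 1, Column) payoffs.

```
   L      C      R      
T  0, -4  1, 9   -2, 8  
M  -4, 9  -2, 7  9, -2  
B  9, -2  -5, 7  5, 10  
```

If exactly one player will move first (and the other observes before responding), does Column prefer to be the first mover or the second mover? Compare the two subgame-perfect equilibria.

second

If Player 1 leads: Column's best replies are T→C, M→L, B→R; Player 1's induced payoffs 1, -4, 5; outcome (B, R), payoffs (5, 10).
If Column leads: Player 1's best replies are L→B, C→T, R→M; Column's induced payoffs -2, 9, -2; outcome (T, C), payoffs (1, 9).
Column gets 9 moving first and 10 moving second, so Column prefers to move second.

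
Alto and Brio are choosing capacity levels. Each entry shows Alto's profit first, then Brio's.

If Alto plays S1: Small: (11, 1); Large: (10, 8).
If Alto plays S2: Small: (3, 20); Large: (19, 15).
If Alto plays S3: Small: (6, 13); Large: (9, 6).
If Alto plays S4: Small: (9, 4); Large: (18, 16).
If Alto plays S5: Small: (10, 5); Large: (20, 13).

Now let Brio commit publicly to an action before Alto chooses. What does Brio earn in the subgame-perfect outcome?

Alto best-responds to each possible Brio move:
- Small: BR = S1, leader payoff 1.
- Large: BR = S5, leader payoff 13.
Among 1, 13, the best is 13 at Large. Subgame-perfect outcome: (S5, Large) with payoffs (20, 13).

13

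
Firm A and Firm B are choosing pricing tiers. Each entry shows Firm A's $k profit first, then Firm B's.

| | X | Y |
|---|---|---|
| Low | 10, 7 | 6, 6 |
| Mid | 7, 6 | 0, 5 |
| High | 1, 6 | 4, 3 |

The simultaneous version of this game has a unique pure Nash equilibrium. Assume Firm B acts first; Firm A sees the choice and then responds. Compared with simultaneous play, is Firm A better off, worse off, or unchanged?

unchanged

Solve by backward induction (Firm B leads).
- X: BR = Low, leader payoff 7.
- Y: BR = Low, leader payoff 6.
Firm B's induced payoffs are 7, 6, so Firm B commits to X. Subgame-perfect outcome: (Low, X) with payoffs (10, 7).
Under simultaneous play:
Firm A's best replies: X→Low; Y→Low.
Firm B's best replies: Low→X; Mid→X; High→X.
The unique mutual best reply is (Low, X), giving (10, 7).
Firm A earns 10 sequentially versus 10 at the Nash outcome: unchanged.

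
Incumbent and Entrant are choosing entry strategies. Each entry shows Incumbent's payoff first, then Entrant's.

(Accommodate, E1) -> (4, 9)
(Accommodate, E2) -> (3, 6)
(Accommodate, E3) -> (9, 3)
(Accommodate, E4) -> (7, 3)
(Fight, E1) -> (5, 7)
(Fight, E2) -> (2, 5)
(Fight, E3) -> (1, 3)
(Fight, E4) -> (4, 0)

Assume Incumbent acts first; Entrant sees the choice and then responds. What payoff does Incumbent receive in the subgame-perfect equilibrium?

5

Work backward from Entrant's decision.
- Accommodate → Entrant plays E1 (best of 9, 6, 3, 3); Incumbent gets 4.
- Fight → Entrant plays E1 (best of 7, 5, 3, 0); Incumbent gets 5.
Maximizing over 4, 5, Incumbent chooses Fight. Subgame-perfect outcome: (Fight, E1) with payoffs (5, 7).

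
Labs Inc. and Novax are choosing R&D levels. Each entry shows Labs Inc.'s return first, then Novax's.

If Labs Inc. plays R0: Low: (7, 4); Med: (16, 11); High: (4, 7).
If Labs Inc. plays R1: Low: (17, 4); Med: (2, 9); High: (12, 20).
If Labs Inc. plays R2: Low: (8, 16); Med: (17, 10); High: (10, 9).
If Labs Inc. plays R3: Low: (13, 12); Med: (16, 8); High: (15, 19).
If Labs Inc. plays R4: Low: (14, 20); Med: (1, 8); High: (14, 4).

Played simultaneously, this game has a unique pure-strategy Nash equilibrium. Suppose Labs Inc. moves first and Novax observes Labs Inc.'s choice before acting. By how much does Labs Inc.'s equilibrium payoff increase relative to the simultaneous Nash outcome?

1

Solve by backward induction (Labs Inc. leads).
- R0: Novax compares 4, 11, 7 and picks Med; Labs Inc. would get 16.
- R1: Novax compares 4, 9, 20 and picks High; Labs Inc. would get 12.
- R2: Novax compares 16, 10, 9 and picks Low; Labs Inc. would get 8.
- R3: Novax compares 12, 8, 19 and picks High; Labs Inc. would get 15.
- R4: Novax compares 20, 8, 4 and picks Low; Labs Inc. would get 14.
Maximizing over 16, 12, 8, 15, 14, Labs Inc. chooses R0. Subgame-perfect outcome: (R0, Med) with payoffs (16, 11).
Under simultaneous play:
Labs Inc.'s best replies: Low→R1; Med→R2; High→R3.
Novax's best replies: R0→Med; R1→High; R2→Low; R3→High; R4→Low.
The unique mutual best reply is (R3, High), giving (15, 19).
Labs Inc.'s commitment gain: 16 − 15 = 1.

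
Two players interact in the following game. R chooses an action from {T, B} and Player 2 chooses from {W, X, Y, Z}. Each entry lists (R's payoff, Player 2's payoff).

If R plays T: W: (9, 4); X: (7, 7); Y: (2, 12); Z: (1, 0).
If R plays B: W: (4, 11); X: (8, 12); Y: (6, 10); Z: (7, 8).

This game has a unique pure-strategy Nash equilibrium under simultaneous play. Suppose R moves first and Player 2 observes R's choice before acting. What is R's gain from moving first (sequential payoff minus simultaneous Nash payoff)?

Solve by backward induction (R leads).
- T: Player 2 compares 4, 7, 12, 0 and picks Y; R would get 2.
- B: Player 2 compares 11, 12, 10, 8 and picks X; R would get 8.
Maximizing over 2, 8, R chooses B. Subgame-perfect outcome: (B, X) with payoffs (8, 12).
Under simultaneous play:
R's best replies: W→T; X→B; Y→B; Z→B.
Player 2's best replies: T→Y; B→X.
The unique mutual best reply is (B, X), giving (8, 12).
R's commitment gain: 8 − 8 = 0.

0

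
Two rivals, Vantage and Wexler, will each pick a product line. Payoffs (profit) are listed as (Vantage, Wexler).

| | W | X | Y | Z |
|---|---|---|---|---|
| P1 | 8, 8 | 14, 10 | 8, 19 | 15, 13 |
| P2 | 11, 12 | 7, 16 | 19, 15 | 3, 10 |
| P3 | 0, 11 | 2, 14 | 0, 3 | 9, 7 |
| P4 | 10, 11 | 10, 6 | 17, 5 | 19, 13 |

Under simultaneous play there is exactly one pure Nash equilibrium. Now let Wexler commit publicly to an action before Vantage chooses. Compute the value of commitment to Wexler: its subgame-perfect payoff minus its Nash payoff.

2

Backward induction with Wexler moving first.
- W → Vantage plays P2 (best of 8, 11, 0, 10); Wexler gets 12.
- X → Vantage plays P1 (best of 14, 7, 2, 10); Wexler gets 10.
- Y → Vantage plays P2 (best of 8, 19, 0, 17); Wexler gets 15.
- Z → Vantage plays P4 (best of 15, 3, 9, 19); Wexler gets 13.
Among 12, 10, 15, 13, the best is 15 at Y. Subgame-perfect outcome: (P2, Y) with payoffs (19, 15).
For the simultaneous game, intersect best replies.
Vantage's best replies: W→P2; X→P1; Y→P2; Z→P4.
Wexler's best replies: P1→Y; P2→X; P3→X; P4→Z.
The unique mutual best reply is (P4, Z), giving (19, 13).
Wexler's commitment gain: 15 − 13 = 2.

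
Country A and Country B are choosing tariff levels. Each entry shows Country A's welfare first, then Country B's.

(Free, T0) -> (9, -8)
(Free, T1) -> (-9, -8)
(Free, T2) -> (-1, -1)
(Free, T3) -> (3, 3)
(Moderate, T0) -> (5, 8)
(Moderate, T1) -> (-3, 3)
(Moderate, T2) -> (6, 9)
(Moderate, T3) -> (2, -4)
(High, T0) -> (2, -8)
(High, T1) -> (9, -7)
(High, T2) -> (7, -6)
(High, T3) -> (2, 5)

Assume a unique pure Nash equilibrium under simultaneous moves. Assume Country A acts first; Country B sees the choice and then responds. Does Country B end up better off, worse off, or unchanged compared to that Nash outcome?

Solve by backward induction (Country A leads).
- Free: Country B compares -8, -8, -1, 3 and picks T3; Country A would get 3.
- Moderate: Country B compares 8, 3, 9, -4 and picks T2; Country A would get 6.
- High: Country B compares -8, -7, -6, 5 and picks T3; Country A would get 2.
Among 3, 6, 2, the best is 6 at Moderate. Subgame-perfect outcome: (Moderate, T2) with payoffs (6, 9).
Now find the simultaneous Nash equilibrium.
Country A's best replies: T0→Free; T1→High; T2→High; T3→Free.
Country B's best replies: Free→T3; Moderate→T2; High→T3.
Only (Free, T3) has each player best-responding; Nash payoffs (3, 3).
Country B earns 9 sequentially versus 3 at the Nash outcome: better off.

better off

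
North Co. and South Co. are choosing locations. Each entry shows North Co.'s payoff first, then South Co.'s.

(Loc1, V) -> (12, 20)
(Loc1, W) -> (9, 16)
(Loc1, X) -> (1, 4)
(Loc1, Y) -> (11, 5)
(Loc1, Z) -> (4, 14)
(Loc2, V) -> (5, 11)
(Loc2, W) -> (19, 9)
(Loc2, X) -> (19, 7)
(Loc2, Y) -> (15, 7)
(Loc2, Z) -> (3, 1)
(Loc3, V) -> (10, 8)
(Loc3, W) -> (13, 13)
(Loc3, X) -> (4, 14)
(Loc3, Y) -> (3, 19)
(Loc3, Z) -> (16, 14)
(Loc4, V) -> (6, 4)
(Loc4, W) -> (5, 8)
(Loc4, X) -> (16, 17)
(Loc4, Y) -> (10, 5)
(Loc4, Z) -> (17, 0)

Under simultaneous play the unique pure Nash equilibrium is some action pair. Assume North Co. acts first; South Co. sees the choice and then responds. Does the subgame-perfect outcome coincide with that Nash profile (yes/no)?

no

Solve by backward induction (North Co. leads).
- Loc1: South Co. compares 20, 16, 4, 5, 14 and picks V; North Co. would get 12.
- Loc2: South Co. compares 11, 9, 7, 7, 1 and picks V; North Co. would get 5.
- Loc3: South Co. compares 8, 13, 14, 19, 14 and picks Y; North Co. would get 3.
- Loc4: South Co. compares 4, 8, 17, 5, 0 and picks X; North Co. would get 16.
North Co.'s induced payoffs are 12, 5, 3, 16, so North Co. commits to Loc4. Subgame-perfect outcome: (Loc4, X) with payoffs (16, 17).
For the simultaneous game, intersect best replies.
North Co.'s best replies: V→Loc1; W→Loc2; X→Loc2; Y→Loc2; Z→Loc4.
South Co.'s best replies: Loc1→V; Loc2→V; Loc3→Y; Loc4→X.
The unique mutual best reply is (Loc1, V), giving (12, 20).
Sequential outcome (Loc4, X) differs from the Nash profile (Loc1, V).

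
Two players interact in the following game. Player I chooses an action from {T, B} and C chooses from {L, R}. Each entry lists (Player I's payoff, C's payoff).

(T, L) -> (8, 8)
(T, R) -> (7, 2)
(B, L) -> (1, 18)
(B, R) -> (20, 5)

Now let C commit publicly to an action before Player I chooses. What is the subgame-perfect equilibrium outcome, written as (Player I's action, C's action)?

Backward induction with C moving first.
- L: Player I compares 8, 1 and picks T; C would get 8.
- R: Player I compares 7, 20 and picks B; C would get 5.
Maximizing over 8, 5, C chooses L. Subgame-perfect outcome: (T, L) with payoffs (8, 8).

(T, L)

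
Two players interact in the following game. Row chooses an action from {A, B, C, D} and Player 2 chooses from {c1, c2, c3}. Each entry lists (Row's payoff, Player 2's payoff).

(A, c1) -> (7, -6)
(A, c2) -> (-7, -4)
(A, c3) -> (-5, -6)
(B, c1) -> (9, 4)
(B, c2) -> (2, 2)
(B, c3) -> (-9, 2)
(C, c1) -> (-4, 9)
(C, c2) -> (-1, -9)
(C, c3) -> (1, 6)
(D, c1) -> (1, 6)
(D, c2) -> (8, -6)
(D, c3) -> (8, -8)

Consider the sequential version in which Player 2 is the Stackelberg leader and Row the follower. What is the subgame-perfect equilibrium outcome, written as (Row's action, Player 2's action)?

Row best-responds to each possible Player 2 move:
- c1 → Row plays B (best of 7, 9, -4, 1); Player 2 gets 4.
- c2 → Row plays D (best of -7, 2, -1, 8); Player 2 gets -6.
- c3 → Row plays D (best of -5, -9, 1, 8); Player 2 gets -8.
Maximizing over 4, -6, -8, Player 2 chooses c1. Subgame-perfect outcome: (B, c1) with payoffs (9, 4).

(B, c1)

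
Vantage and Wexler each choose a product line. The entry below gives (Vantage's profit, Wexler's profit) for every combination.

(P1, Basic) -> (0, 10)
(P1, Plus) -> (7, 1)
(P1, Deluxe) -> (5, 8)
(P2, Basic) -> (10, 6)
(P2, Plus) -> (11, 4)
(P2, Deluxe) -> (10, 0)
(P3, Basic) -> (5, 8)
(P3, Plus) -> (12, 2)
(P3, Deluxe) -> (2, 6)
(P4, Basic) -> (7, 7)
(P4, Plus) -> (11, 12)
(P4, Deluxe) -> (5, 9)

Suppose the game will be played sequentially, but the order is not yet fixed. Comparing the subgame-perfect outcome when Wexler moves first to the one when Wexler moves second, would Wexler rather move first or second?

second

If Vantage leads: Wexler's best replies are P1→Basic, P2→Basic, P3→Basic, P4→Plus; Vantage's induced payoffs 0, 10, 5, 11; outcome (P4, Plus), payoffs (11, 12).
If Wexler leads: Vantage's best replies are Basic→P2, Plus→P3, Deluxe→P2; Wexler's induced payoffs 6, 2, 0; outcome (P2, Basic), payoffs (10, 6).
Wexler gets 6 moving first and 12 moving second, so Wexler prefers to move second.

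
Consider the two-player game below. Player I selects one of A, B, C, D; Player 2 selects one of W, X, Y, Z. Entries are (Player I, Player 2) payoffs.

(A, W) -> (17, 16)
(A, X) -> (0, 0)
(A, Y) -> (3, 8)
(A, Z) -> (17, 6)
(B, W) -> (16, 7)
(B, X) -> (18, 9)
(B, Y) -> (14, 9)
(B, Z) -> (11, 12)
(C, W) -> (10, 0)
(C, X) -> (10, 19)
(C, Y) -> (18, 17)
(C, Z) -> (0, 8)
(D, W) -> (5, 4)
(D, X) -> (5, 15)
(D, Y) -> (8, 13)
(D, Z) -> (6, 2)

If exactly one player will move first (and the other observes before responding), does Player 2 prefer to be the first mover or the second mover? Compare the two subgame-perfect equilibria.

If Player I leads: Player 2's best replies are A→W, B→Z, C→X, D→X; Player I's induced payoffs 17, 11, 10, 5; outcome (A, W), payoffs (17, 16).
If Player 2 leads: Player I's best replies are W→A, X→B, Y→C, Z→A; Player 2's induced payoffs 16, 9, 17, 6; outcome (C, Y), payoffs (18, 17).
Player 2 gets 17 moving first and 16 moving second, so Player 2 prefers to move first.

first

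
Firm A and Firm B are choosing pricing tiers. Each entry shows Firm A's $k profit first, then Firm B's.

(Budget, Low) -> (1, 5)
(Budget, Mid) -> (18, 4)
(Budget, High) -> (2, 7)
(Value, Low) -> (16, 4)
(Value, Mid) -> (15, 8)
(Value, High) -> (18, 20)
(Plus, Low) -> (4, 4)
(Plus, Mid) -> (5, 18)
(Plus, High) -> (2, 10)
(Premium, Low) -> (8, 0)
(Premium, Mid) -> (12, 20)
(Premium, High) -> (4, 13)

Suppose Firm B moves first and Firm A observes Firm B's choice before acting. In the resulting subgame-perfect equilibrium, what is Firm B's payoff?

20

Work backward from Firm A's decision.
- Low: Firm A compares 1, 16, 4, 8 and picks Value; Firm B would get 4.
- Mid: Firm A compares 18, 15, 5, 12 and picks Budget; Firm B would get 4.
- High: Firm A compares 2, 18, 2, 4 and picks Value; Firm B would get 20.
Maximizing over 4, 4, 20, Firm B chooses High. Subgame-perfect outcome: (Value, High) with payoffs (18, 20).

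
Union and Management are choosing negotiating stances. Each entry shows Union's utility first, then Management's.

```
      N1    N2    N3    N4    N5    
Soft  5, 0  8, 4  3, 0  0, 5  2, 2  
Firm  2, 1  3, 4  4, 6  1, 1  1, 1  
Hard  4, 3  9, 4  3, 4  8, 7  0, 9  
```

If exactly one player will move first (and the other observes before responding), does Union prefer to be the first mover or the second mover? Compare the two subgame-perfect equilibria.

If Union leads: Management's best replies are Soft→N4, Firm→N3, Hard→N5; Union's induced payoffs 0, 4, 0; outcome (Firm, N3), payoffs (4, 6).
If Management leads: Union's best replies are N1→Soft, N2→Hard, N3→Firm, N4→Hard, N5→Soft; Management's induced payoffs 0, 4, 6, 7, 2; outcome (Hard, N4), payoffs (8, 7).
Union gets 4 moving first and 8 moving second, so Union prefers to move second.

second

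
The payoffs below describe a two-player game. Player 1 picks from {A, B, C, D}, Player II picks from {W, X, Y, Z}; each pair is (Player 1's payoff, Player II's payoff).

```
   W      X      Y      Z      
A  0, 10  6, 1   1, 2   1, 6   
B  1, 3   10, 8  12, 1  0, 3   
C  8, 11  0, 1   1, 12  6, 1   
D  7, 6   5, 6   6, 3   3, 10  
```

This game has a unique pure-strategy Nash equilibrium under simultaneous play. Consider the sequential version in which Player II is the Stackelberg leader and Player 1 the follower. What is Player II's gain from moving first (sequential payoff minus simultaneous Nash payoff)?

3

Player 1 best-responds to each possible Player II move:
- W: Player 1 compares 0, 1, 8, 7 and picks C; Player II would get 11.
- X: Player 1 compares 6, 10, 0, 5 and picks B; Player II would get 8.
- Y: Player 1 compares 1, 12, 1, 6 and picks B; Player II would get 1.
- Z: Player 1 compares 1, 0, 6, 3 and picks C; Player II would get 1.
Among 11, 8, 1, 1, the best is 11 at W. Subgame-perfect outcome: (C, W) with payoffs (8, 11).
For the simultaneous game, intersect best replies.
Player 1's best replies: W→C; X→B; Y→B; Z→C.
Player II's best replies: A→W; B→X; C→Y; D→Z.
Only (B, X) has each player best-responding; Nash payoffs (10, 8).
Player II's commitment gain: 11 − 8 = 3.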